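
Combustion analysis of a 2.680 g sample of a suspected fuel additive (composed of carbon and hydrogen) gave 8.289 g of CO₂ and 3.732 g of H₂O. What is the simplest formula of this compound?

C5H11

mol C = 8.289 g CO₂ ÷ 44.009 g/mol = 0.18835 mol
mol H = 2 × 3.732 g H₂O ÷ 18.015 g/mol = 0.41432 mol
Divide by the smallest (0.18835 mol): C 1.000, H 2.200
Multiplying each by 5 gives whole numbers: C 5.00, H 11.00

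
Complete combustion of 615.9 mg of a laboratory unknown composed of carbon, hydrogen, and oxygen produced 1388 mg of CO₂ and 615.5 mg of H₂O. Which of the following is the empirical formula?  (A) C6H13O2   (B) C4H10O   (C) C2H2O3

mol C = 1.388 g CO₂ ÷ 44.009 g/mol = 0.031539 mol
mol H = 2 × 0.6155 g H₂O ÷ 18.015 g/mol = 0.068332 mol
mass O = 0.6159 − (0.37881 + 0.068879) = 0.16821 g → mol O = 0.16821 ÷ 15.999 = 0.010514 mol
Divide by the smallest (0.010514 mol): C 3.000, H 6.499, O 1.000
Multiplying each by 2 gives whole numbers: C 6.00, H 13.00, O 2.00

(A) C6H13O2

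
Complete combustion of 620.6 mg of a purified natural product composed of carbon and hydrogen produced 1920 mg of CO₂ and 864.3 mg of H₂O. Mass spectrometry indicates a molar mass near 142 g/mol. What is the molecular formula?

C10H22

mol C = 1.920 g CO₂ ÷ 44.009 g/mol = 0.043627 mol
mol H = 2 × 0.8643 g H₂O ÷ 18.015 g/mol = 0.095953 mol
Divide by the smallest (0.043627 mol): C 1.000, H 2.199
Multiplying each by 5 gives whole numbers: C 5.00, H 11.00
Empirical formula: C5H11
Empirical-formula mass = 71.14 g/mol; 142 ÷ 71.14 ≈ 2, so the molecular formula is C10H22.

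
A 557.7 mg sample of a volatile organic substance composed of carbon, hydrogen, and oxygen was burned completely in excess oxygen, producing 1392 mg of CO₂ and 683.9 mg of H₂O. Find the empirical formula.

C5H12O

mol C = 1.392 g CO₂ ÷ 44.009 g/mol = 0.031630 mol
mol H = 2 × 0.6839 g H₂O ÷ 18.015 g/mol = 0.075926 mol
mass O = 0.5577 − (0.37991 + 0.076533) = 0.10126 g → mol O = 0.10126 ÷ 15.999 = 0.0063292 mol
Divide by the smallest (0.0063292 mol): C 4.997, H 11.996, O 1.000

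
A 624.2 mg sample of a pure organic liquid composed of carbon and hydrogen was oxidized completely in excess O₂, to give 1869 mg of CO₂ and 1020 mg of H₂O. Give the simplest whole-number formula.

C3H8

mol C = 1.869 g CO₂ ÷ 44.009 g/mol = 0.042469 mol
mol H = 2 × 1.020 g H₂O ÷ 18.015 g/mol = 0.11324 mol
Divide by the smallest (0.042469 mol): C 1.000, H 2.666
Multiplying each by 3 gives whole numbers: C 3.00, H 8.00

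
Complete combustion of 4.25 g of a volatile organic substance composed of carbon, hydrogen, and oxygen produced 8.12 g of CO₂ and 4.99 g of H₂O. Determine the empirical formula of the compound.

mol C = 8.12 g CO₂ ÷ 44.009 g/mol = 0.1845 mol
mol H = 2 × 4.99 g H₂O ÷ 18.015 g/mol = 0.5540 mol
mass O = 4.25 − (2.216 + 0.5584) = 1.475 g → mol O = 1.475 ÷ 15.999 = 0.09222 mol
Divide by the smallest (0.09222 mol): C 2.001, H 6.007, O 1.000

C2H6O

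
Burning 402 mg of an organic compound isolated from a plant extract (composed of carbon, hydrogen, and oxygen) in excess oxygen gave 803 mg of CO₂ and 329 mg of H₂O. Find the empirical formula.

C2H4O

mol C = 0.803 g CO₂ ÷ 44.009 g/mol = 0.01825 mol
mol H = 2 × 0.329 g H₂O ÷ 18.015 g/mol = 0.03653 mol
mass O = 0.402 − (0.2192 + 0.03682) = 0.1460 g → mol O = 0.1460 ÷ 15.999 = 0.009127 mol
Divide by the smallest (0.009127 mol): C 1.999, H 4.002, O 1.000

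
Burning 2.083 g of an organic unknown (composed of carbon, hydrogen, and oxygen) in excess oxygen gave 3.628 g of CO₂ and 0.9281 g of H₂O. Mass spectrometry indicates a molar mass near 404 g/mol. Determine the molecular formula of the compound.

C16H20O12

mol C = 3.628 g CO₂ ÷ 44.009 g/mol = 0.082438 mol
mol H = 2 × 0.9281 g H₂O ÷ 18.015 g/mol = 0.10304 mol
mass O = 2.083 − (0.99016 + 0.10386) = 0.98898 g → mol O = 0.98898 ÷ 15.999 = 0.061815 mol
Divide by the smallest (0.061815 mol): C 1.334, H 1.667, O 1.000
Multiplying each by 3 gives whole numbers: C 4.00, H 5.00, O 3.00
Empirical formula: C4H5O3
Empirical-formula mass = 101.08 g/mol; 404 ÷ 101.08 ≈ 4, so the molecular formula is C16H20O12.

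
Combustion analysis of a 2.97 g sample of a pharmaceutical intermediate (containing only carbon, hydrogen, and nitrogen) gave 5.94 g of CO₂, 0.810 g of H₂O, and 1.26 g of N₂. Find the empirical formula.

mol C = 5.94 g CO₂ ÷ 44.009 g/mol = 0.1350 mol
mol H = 2 × 0.810 g H₂O ÷ 18.015 g/mol = 0.08993 mol
mol N = 2 × 1.26 g N₂ ÷ 28.014 g/mol = 0.08996 mol
Divide by the smallest (0.08993 mol): C 1.501, H 1.000, N 1.000
Multiplying each by 2 gives whole numbers: C 3.00, H 2.00, N 2.00

C3H2N2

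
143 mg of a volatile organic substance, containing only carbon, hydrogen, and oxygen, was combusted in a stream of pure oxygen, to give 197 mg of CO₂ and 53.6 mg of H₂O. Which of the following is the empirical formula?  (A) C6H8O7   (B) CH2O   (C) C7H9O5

(A) C6H8O7

mol C = 0.197 g CO₂ ÷ 44.009 g/mol = 0.004476 mol
mol H = 2 × 0.0536 g H₂O ÷ 18.015 g/mol = 0.005951 mol
mass O = 0.143 − (0.05377 + 0.005998) = 0.08324 g → mol O = 0.08324 ÷ 15.999 = 0.005203 mol
Divide by the smallest (0.004476 mol): C 1.000, H 1.329, O 1.162
Multiplying each by 6 gives whole numbers: C 6.00, H 7.98, O 6.97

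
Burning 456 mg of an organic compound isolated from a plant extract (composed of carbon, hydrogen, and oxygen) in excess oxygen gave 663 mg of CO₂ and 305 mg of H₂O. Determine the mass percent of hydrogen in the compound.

7.5%

mol C = 0.663 g CO₂ ÷ 44.009 g/mol = 0.01507 mol
mol H = 2 × 0.305 g H₂O ÷ 18.015 g/mol = 0.03386 mol
mass O = 0.456 − (0.1809 + 0.03413) = 0.2409 g → mol O = 0.2409 ÷ 15.999 = 0.01506 mol
mass % H = 0.03413 g ÷ 0.456 g × 100%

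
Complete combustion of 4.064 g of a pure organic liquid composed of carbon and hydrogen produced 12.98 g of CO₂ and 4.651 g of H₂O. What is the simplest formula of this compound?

mol C = 12.98 g CO₂ ÷ 44.009 g/mol = 0.29494 mol
mol H = 2 × 4.651 g H₂O ÷ 18.015 g/mol = 0.51635 mol
Divide by the smallest (0.29494 mol): C 1.000, H 1.751
Multiplying each by 4 gives whole numbers: C 4.00, H 7.00

C4H7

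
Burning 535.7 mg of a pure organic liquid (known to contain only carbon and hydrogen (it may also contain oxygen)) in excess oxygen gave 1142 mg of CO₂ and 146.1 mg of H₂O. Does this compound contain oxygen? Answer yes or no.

yes

mol C = 1.142 g CO₂ ÷ 44.009 g/mol = 0.025949 mol
mol H = 2 × 0.1461 g H₂O ÷ 18.015 g/mol = 0.016220 mol
C and H account for only 0.32803 g of the 0.5357 g sample; the remaining 0.20767 g must be oxygen.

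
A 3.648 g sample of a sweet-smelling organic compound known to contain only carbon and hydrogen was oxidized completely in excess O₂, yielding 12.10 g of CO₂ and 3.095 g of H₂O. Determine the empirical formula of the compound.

mol C = 12.10 g CO₂ ÷ 44.009 g/mol = 0.27494 mol
mol H = 2 × 3.095 g H₂O ÷ 18.015 g/mol = 0.34360 mol
Divide by the smallest (0.27494 mol): C 1.000, H 1.250
Multiplying each by 4 gives whole numbers: C 4.00, H 5.00

C4H5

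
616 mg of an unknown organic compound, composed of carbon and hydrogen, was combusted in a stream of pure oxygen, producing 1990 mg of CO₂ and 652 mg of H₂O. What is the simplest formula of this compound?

mol C = 1.99 g CO₂ ÷ 44.009 g/mol = 0.04522 mol
mol H = 2 × 0.652 g H₂O ÷ 18.015 g/mol = 0.07238 mol
Divide by the smallest (0.04522 mol): C 1.000, H 1.601
Multiplying each by 5 gives whole numbers: C 5.00, H 8.00

C5H8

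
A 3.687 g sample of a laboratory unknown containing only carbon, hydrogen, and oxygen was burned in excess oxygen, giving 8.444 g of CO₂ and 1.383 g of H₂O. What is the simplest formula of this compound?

mol C = 8.444 g CO₂ ÷ 44.009 g/mol = 0.19187 mol
mol H = 2 × 1.383 g H₂O ÷ 18.015 g/mol = 0.15354 mol
mass O = 3.687 − (2.3045 + 0.15477) = 1.2277 g → mol O = 1.2277 ÷ 15.999 = 0.076735 mol
Divide by the smallest (0.076735 mol): C 2.500, H 2.001, O 1.000
Multiplying each by 2 gives whole numbers: C 5.00, H 4.00, O 2.00

C5H4O2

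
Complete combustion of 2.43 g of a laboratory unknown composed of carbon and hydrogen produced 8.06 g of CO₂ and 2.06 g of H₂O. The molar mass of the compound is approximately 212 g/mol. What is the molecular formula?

C16H20

mol C = 8.06 g CO₂ ÷ 44.009 g/mol = 0.1831 mol
mol H = 2 × 2.06 g H₂O ÷ 18.015 g/mol = 0.2287 mol
Divide by the smallest (0.1831 mol): C 1.000, H 1.249
Multiplying each by 4 gives whole numbers: C 4.00, H 4.99
Empirical formula: C4H5
Empirical-formula mass = 53.08 g/mol; 212 ÷ 53.08 ≈ 4, so the molecular formula is C16H20.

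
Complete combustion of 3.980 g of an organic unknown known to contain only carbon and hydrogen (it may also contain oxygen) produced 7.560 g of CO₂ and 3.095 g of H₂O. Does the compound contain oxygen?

yes

mol C = 7.560 g CO₂ ÷ 44.009 g/mol = 0.17178 mol
mol H = 2 × 3.095 g H₂O ÷ 18.015 g/mol = 0.34360 mol
C and H account for only 2.4096 g of the 3.980 g sample; the remaining 1.5704 g must be oxygen.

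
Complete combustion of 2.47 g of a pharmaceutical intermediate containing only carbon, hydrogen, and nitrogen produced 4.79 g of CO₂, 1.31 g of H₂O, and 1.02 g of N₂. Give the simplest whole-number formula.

C3H4N2

mol C = 4.79 g CO₂ ÷ 44.009 g/mol = 0.1088 mol
mol H = 2 × 1.31 g H₂O ÷ 18.015 g/mol = 0.1454 mol
mol N = 2 × 1.02 g N₂ ÷ 28.014 g/mol = 0.07282 mol
Divide by the smallest (0.07282 mol): C 1.495, H 1.997, N 1.000
Multiplying each by 2 gives whole numbers: C 2.99, H 3.99, N 2.00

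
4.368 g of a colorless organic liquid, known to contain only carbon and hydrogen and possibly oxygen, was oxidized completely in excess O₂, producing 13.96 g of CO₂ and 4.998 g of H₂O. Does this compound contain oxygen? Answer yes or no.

no

mol C = 13.96 g CO₂ ÷ 44.009 g/mol = 0.31721 mol
mol H = 2 × 4.998 g H₂O ÷ 18.015 g/mol = 0.55487 mol
C and H together account for 4.3693 g — essentially the entire 4.368 g sample — so the compound contains no oxygen.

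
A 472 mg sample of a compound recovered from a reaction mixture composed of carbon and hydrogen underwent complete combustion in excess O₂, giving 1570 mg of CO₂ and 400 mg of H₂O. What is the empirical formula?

mol C = 1.57 g CO₂ ÷ 44.009 g/mol = 0.03567 mol
mol H = 2 × 0.400 g H₂O ÷ 18.015 g/mol = 0.04441 mol
Divide by the smallest (0.03567 mol): C 1.000, H 1.245
Multiplying each by 4 gives whole numbers: C 4.00, H 4.98

C4H5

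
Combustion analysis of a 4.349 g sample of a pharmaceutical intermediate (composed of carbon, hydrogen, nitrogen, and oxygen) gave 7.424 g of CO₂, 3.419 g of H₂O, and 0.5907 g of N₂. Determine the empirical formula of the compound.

mol C = 7.424 g CO₂ ÷ 44.009 g/mol = 0.16869 mol
mol H = 2 × 3.419 g H₂O ÷ 18.015 g/mol = 0.37957 mol
mol N = 2 × 0.5907 g N₂ ÷ 28.014 g/mol = 0.042172 mol
mass O = 4.349 − (2.0262 + 0.38261 + 0.59070) = 1.3495 g → mol O = 1.3495 ÷ 15.999 = 0.084350 mol
Divide by the smallest (0.042172 mol): C 4.000, H 9.001, N 1.000, O 2.000

C4H9NO2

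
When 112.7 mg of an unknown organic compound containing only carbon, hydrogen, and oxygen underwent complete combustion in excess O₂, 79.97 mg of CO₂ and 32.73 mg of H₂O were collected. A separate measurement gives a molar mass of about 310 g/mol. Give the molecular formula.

C5H10O15

mol C = 0.07997 g CO₂ ÷ 44.009 g/mol = 0.0018171 mol
mol H = 2 × 0.03273 g H₂O ÷ 18.015 g/mol = 0.0036336 mol
mass O = 0.1127 − (0.021826 + 0.0036627) = 0.087212 g → mol O = 0.087212 ÷ 15.999 = 0.0054511 mol
Divide by the smallest (0.0018171 mol): C 1.000, H 2.000, O 3.000
Empirical formula: CH2O3
Empirical-formula mass = 62.02 g/mol; 310 ÷ 62.02 ≈ 5, so the molecular formula is C5H10O15.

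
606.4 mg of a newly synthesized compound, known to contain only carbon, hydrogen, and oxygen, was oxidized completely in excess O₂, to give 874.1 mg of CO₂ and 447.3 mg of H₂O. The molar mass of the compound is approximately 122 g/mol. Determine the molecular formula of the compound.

C4H10O4

mol C = 0.8741 g CO₂ ÷ 44.009 g/mol = 0.019862 mol
mol H = 2 × 0.4473 g H₂O ÷ 18.015 g/mol = 0.049659 mol
mass O = 0.6064 − (0.23856 + 0.050056) = 0.31778 g → mol O = 0.31778 ÷ 15.999 = 0.019863 mol
Divide by the smallest (0.019862 mol): C 1.000, H 2.500, O 1.000
Multiplying each by 2 gives whole numbers: C 2.00, H 5.00, O 2.00
Empirical formula: C2H5O2
Empirical-formula mass = 61.06 g/mol; 122 ÷ 61.06 ≈ 2, so the molecular formula is C4H10O4.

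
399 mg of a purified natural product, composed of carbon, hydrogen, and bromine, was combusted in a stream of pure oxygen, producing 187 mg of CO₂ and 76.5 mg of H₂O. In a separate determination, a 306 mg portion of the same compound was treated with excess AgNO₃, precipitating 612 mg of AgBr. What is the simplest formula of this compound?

mol C = 0.187 g CO₂ ÷ 44.009 g/mol = 0.004249 mol
mol H = 2 × 0.0765 g H₂O ÷ 18.015 g/mol = 0.008493 mol
From the AgBr data: mol Br per gram of compound = (0.612 ÷ 187.772) ÷ 0.306 = 0.01065 mol/g, so in the 0.399 g combustion sample mol Br = 0.004250 mol
Divide by the smallest (0.004249 mol): C 1.000, H 1.999, Br 1.000

CH2Br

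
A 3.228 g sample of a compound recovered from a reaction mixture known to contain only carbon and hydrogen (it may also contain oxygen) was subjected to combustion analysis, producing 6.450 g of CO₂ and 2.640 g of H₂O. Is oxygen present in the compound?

yes

mol C = 6.450 g CO₂ ÷ 44.009 g/mol = 0.14656 mol
mol H = 2 × 2.640 g H₂O ÷ 18.015 g/mol = 0.29309 mol
C and H account for only 2.0558 g of the 3.228 g sample; the remaining 1.1722 g must be oxygen.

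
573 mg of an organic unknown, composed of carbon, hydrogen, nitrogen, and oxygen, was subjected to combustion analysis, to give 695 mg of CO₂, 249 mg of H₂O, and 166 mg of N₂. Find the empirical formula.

mol C = 0.695 g CO₂ ÷ 44.009 g/mol = 0.01579 mol
mol H = 2 × 0.249 g H₂O ÷ 18.015 g/mol = 0.02764 mol
mol N = 2 × 0.166 g N₂ ÷ 28.014 g/mol = 0.01185 mol
mass O = 0.573 − (0.1897 + 0.02786 + 0.1660) = 0.1895 g → mol O = 0.1895 ÷ 15.999 = 0.01184 mol
Divide by the smallest (0.01184 mol): C 1.334, H 2.334, N 1.001, O 1.000
Multiplying each by 3 gives whole numbers: C 4.00, H 7.00, N 3.00, O 3.00

C4H7N3O3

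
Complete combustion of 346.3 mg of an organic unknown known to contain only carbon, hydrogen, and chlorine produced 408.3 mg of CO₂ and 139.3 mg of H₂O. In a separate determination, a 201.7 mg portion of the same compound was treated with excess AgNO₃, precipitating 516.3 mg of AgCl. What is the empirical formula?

C3H5Cl2

mol C = 0.4083 g CO₂ ÷ 44.009 g/mol = 0.0092776 mol
mol H = 2 × 0.1393 g H₂O ÷ 18.015 g/mol = 0.015465 mol
From the AgCl data: mol Cl per gram of compound = (0.5163 ÷ 143.318) ÷ 0.2017 = 0.017861 mol/g, so in the 0.3463 g combustion sample mol Cl = 0.0061851 mol
Divide by the smallest (0.0061851 mol): C 1.500, H 2.500, Cl 1.000
Multiplying each by 2 gives whole numbers: C 3.00, H 5.00, Cl 2.00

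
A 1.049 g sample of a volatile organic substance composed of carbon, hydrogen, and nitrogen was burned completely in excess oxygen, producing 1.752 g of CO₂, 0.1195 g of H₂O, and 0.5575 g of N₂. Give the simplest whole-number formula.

mol C = 1.752 g CO₂ ÷ 44.009 g/mol = 0.039810 mol
mol H = 2 × 0.1195 g H₂O ÷ 18.015 g/mol = 0.013267 mol
mol N = 2 × 0.5575 g N₂ ÷ 28.014 g/mol = 0.039802 mol
Divide by the smallest (0.013267 mol): C 3.001, H 1.000, N 3.000

C3HN3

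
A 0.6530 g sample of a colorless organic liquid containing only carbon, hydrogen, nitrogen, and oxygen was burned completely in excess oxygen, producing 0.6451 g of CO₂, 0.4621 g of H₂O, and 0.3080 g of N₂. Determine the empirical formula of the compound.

mol C = 0.6451 g CO₂ ÷ 44.009 g/mol = 0.014658 mol
mol H = 2 × 0.4621 g H₂O ÷ 18.015 g/mol = 0.051302 mol
mol N = 2 × 0.3080 g N₂ ÷ 28.014 g/mol = 0.021989 mol
mass O = 0.6530 − (0.17606 + 0.051712 + 0.30800) = 0.11723 g → mol O = 0.11723 ÷ 15.999 = 0.0073271 mol
Divide by the smallest (0.0073271 mol): C 2.001, H 7.002, N 3.001, O 1.000

C2H7N3O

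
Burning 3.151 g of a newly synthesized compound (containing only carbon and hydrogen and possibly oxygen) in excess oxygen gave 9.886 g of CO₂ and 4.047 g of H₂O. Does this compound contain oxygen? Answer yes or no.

no

mol C = 9.886 g CO₂ ÷ 44.009 g/mol = 0.22464 mol
mol H = 2 × 4.047 g H₂O ÷ 18.015 g/mol = 0.44929 mol
C and H together account for 3.1510 g — essentially the entire 3.151 g sample — so the compound contains no oxygen.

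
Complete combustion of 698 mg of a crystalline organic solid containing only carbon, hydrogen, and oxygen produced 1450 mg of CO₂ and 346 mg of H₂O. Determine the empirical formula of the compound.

mol C = 1.45 g CO₂ ÷ 44.009 g/mol = 0.03295 mol
mol H = 2 × 0.346 g H₂O ÷ 18.015 g/mol = 0.03841 mol
mass O = 0.698 − (0.3957 + 0.03872) = 0.2635 g → mol O = 0.2635 ÷ 15.999 = 0.01647 mol
Divide by the smallest (0.01647 mol): C 2.000, H 2.332, O 1.000
Multiplying each by 3 gives whole numbers: C 6.00, H 7.00, O 3.00

C6H7O3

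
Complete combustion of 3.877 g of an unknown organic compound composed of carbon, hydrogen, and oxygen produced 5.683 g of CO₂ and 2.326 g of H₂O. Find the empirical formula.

mol C = 5.683 g CO₂ ÷ 44.009 g/mol = 0.12913 mol
mol H = 2 × 2.326 g H₂O ÷ 18.015 g/mol = 0.25823 mol
mass O = 3.877 − (1.5510 + 0.26030) = 2.0657 g → mol O = 2.0657 ÷ 15.999 = 0.12911 mol
Divide by the smallest (0.12911 mol): C 1.000, H 2.000, O 1.000

CH2O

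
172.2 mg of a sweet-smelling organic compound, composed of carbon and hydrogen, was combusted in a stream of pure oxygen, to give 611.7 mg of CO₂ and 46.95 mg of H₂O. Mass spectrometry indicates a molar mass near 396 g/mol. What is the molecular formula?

C32H12

mol C = 0.6117 g CO₂ ÷ 44.009 g/mol = 0.013899 mol
mol H = 2 × 0.04695 g H₂O ÷ 18.015 g/mol = 0.0052123 mol
Divide by the smallest (0.0052123 mol): C 2.667, H 1.000
Multiplying each by 3 gives whole numbers: C 8.00, H 3.00
Empirical formula: C8H3
Empirical-formula mass = 99.11 g/mol; 396 ÷ 99.11 ≈ 4, so the molecular formula is C32H12.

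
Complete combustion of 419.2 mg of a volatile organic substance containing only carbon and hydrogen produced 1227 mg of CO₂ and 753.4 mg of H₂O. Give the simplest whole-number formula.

mol C = 1.227 g CO₂ ÷ 44.009 g/mol = 0.027881 mol
mol H = 2 × 0.7534 g H₂O ÷ 18.015 g/mol = 0.083641 mol
Divide by the smallest (0.027881 mol): C 1.000, H 3.000

CH3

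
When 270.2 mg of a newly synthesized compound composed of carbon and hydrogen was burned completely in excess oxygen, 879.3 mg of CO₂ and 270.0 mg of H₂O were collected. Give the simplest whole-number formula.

mol C = 0.8793 g CO₂ ÷ 44.009 g/mol = 0.019980 mol
mol H = 2 × 0.2700 g H₂O ÷ 18.015 g/mol = 0.029975 mol
Divide by the smallest (0.019980 mol): C 1.000, H 1.500
Multiplying each by 2 gives whole numbers: C 2.00, H 3.00

C2H3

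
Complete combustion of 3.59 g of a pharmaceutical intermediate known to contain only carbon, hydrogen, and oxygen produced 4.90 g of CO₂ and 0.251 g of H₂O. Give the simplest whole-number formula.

mol C = 4.90 g CO₂ ÷ 44.009 g/mol = 0.1113 mol
mol H = 2 × 0.251 g H₂O ÷ 18.015 g/mol = 0.02787 mol
mass O = 3.59 − (1.337 + 0.02809) = 2.225 g → mol O = 2.225 ÷ 15.999 = 0.1390 mol
Divide by the smallest (0.02787 mol): C 3.996, H 1.000, O 4.990

C4HO5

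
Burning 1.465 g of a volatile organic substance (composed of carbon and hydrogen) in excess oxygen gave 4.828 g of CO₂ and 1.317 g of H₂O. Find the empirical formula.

mol C = 4.828 g CO₂ ÷ 44.009 g/mol = 0.10970 mol
mol H = 2 × 1.317 g H₂O ÷ 18.015 g/mol = 0.14621 mol
Divide by the smallest (0.10970 mol): C 1.000, H 1.333
Multiplying each by 3 gives whole numbers: C 3.00, H 4.00

C3H4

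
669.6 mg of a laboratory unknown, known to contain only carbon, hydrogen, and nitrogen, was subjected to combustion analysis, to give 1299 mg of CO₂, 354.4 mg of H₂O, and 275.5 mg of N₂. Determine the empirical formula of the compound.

mol C = 1.299 g CO₂ ÷ 44.009 g/mol = 0.029517 mol
mol H = 2 × 0.3544 g H₂O ÷ 18.015 g/mol = 0.039345 mol
mol N = 2 × 0.2755 g N₂ ÷ 28.014 g/mol = 0.019669 mol
Divide by the smallest (0.019669 mol): C 1.501, H 2.000, N 1.000
Multiplying each by 2 gives whole numbers: C 3.00, H 4.00, N 2.00

C3H4N2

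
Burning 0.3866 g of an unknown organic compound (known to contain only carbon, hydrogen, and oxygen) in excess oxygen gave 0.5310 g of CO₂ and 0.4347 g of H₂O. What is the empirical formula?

CH4O

mol C = 0.5310 g CO₂ ÷ 44.009 g/mol = 0.012066 mol
mol H = 2 × 0.4347 g H₂O ÷ 18.015 g/mol = 0.048260 mol
mass O = 0.3866 − (0.14492 + 0.048646) = 0.19303 g → mol O = 0.19303 ÷ 15.999 = 0.012065 mol
Divide by the smallest (0.012065 mol): C 1.000, H 4.000, O 1.000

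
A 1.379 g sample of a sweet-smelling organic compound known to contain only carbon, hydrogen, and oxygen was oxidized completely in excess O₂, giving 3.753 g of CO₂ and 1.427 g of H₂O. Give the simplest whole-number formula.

C7H13O

mol C = 3.753 g CO₂ ÷ 44.009 g/mol = 0.085278 mol
mol H = 2 × 1.427 g H₂O ÷ 18.015 g/mol = 0.15842 mol
mass O = 1.379 − (1.0243 + 0.15969) = 0.19503 g → mol O = 0.19503 ÷ 15.999 = 0.012190 mol
Divide by the smallest (0.012190 mol): C 6.995, H 12.996, O 1.000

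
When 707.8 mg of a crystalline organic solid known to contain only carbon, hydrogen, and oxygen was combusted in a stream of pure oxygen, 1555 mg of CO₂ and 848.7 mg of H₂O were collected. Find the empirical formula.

C3H8O

mol C = 1.555 g CO₂ ÷ 44.009 g/mol = 0.035334 mol
mol H = 2 × 0.8487 g H₂O ÷ 18.015 g/mol = 0.094221 mol
mass O = 0.7078 − (0.42439 + 0.094975) = 0.18843 g → mol O = 0.18843 ÷ 15.999 = 0.011778 mol
Divide by the smallest (0.011778 mol): C 3.000, H 8.000, O 1.000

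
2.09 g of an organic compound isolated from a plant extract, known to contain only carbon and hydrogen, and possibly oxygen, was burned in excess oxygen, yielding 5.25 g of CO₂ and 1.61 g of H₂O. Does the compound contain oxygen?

yes

mol C = 5.25 g CO₂ ÷ 44.009 g/mol = 0.1193 mol
mol H = 2 × 1.61 g H₂O ÷ 18.015 g/mol = 0.1787 mol
C and H account for only 1.613 g of the 2.09 g sample; the remaining 0.4770 g must be oxygen.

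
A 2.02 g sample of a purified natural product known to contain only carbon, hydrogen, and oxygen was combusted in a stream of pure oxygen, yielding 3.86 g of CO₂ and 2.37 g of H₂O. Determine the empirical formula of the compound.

mol C = 3.86 g CO₂ ÷ 44.009 g/mol = 0.08771 mol
mol H = 2 × 2.37 g H₂O ÷ 18.015 g/mol = 0.2631 mol
mass O = 2.02 − (1.053 + 0.2652) = 0.7013 g → mol O = 0.7013 ÷ 15.999 = 0.04383 mol
Divide by the smallest (0.04383 mol): C 2.001, H 6.002, O 1.000

C2H6O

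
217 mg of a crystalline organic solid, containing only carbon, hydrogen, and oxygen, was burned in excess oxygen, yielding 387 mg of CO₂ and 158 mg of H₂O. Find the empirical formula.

C3H6O2

mol C = 0.387 g CO₂ ÷ 44.009 g/mol = 0.008794 mol
mol H = 2 × 0.158 g H₂O ÷ 18.015 g/mol = 0.01754 mol
mass O = 0.217 − (0.1056 + 0.01768) = 0.09370 g → mol O = 0.09370 ÷ 15.999 = 0.005856 mol
Divide by the smallest (0.005856 mol): C 1.502, H 2.995, O 1.000
Multiplying each by 2 gives whole numbers: C 3.00, H 5.99, O 2.00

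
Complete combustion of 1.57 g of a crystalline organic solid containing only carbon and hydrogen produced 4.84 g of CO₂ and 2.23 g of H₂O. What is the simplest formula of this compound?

C4H9

mol C = 4.84 g CO₂ ÷ 44.009 g/mol = 0.1100 mol
mol H = 2 × 2.23 g H₂O ÷ 18.015 g/mol = 0.2476 mol
Divide by the smallest (0.1100 mol): C 1.000, H 2.251
Multiplying each by 4 gives whole numbers: C 4.00, H 9.00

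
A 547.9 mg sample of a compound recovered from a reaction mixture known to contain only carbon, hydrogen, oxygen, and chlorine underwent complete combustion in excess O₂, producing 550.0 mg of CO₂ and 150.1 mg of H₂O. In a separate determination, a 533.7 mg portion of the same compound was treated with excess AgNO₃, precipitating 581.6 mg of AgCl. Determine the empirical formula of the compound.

mol C = 0.5500 g CO₂ ÷ 44.009 g/mol = 0.012497 mol
mol H = 2 × 0.1501 g H₂O ÷ 18.015 g/mol = 0.016664 mol
From the AgCl data: mol Cl per gram of compound = (0.5816 ÷ 143.318) ÷ 0.5337 = 0.0076037 mol/g, so in the 0.5479 g combustion sample mol Cl = 0.0041661 mol
mass O = 0.5479 − (0.15011 + 0.016797 + 0.14769) = 0.23331 g → mol O = 0.23331 ÷ 15.999 = 0.014583 mol
Divide by the smallest (0.0041661 mol): C 3.000, H 4.000, Cl 1.000, O 3.500
Multiplying each by 2 gives whole numbers: C 6.00, H 8.00, Cl 2.00, O 7.00

C6H8Cl2O7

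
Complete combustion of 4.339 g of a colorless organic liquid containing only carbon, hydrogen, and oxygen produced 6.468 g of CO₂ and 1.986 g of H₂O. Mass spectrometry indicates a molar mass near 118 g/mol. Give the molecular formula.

mol C = 6.468 g CO₂ ÷ 44.009 g/mol = 0.14697 mol
mol H = 2 × 1.986 g H₂O ÷ 18.015 g/mol = 0.22048 mol
mass O = 4.339 − (1.7653 + 0.22225) = 2.3515 g → mol O = 2.3515 ÷ 15.999 = 0.14698 mol
Divide by the smallest (0.14697 mol): C 1.000, H 1.500, O 1.000
Multiplying each by 2 gives whole numbers: C 2.00, H 3.00, O 2.00
Empirical formula: C2H3O2
Empirical-formula mass = 59.04 g/mol; 118 ÷ 59.04 ≈ 2, so the molecular formula is C4H6O4.

C4H6O4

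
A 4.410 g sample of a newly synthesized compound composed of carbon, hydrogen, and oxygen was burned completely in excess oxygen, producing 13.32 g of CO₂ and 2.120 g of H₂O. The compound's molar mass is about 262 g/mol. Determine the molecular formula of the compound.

C18H14O2

mol C = 13.32 g CO₂ ÷ 44.009 g/mol = 0.30267 mol
mol H = 2 × 2.120 g H₂O ÷ 18.015 g/mol = 0.23536 mol
mass O = 4.410 − (3.6353 + 0.23724) = 0.53744 g → mol O = 0.53744 ÷ 15.999 = 0.033592 mol
Divide by the smallest (0.033592 mol): C 9.010, H 7.006, O 1.000
Empirical formula: C9H7O
Empirical-formula mass = 131.15 g/mol; 262 ÷ 131.15 ≈ 2, so the molecular formula is C18H14O2.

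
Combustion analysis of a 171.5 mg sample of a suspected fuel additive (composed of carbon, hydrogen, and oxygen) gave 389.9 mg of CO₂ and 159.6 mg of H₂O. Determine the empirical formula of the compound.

C3H6O

mol C = 0.3899 g CO₂ ÷ 44.009 g/mol = 0.0088596 mol
mol H = 2 × 0.1596 g H₂O ÷ 18.015 g/mol = 0.017719 mol
mass O = 0.1715 − (0.10641 + 0.017860) = 0.047228 g → mol O = 0.047228 ÷ 15.999 = 0.0029519 mol
Divide by the smallest (0.0029519 mol): C 3.001, H 6.002, O 1.000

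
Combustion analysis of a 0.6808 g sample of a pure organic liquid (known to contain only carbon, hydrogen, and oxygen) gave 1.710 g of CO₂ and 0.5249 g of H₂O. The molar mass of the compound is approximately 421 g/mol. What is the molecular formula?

mol C = 1.710 g CO₂ ÷ 44.009 g/mol = 0.038856 mol
mol H = 2 × 0.5249 g H₂O ÷ 18.015 g/mol = 0.058274 mol
mass O = 0.6808 − (0.46670 + 0.058740) = 0.15536 g → mol O = 0.15536 ÷ 15.999 = 0.0097109 mol
Divide by the smallest (0.0097109 mol): C 4.001, H 6.001, O 1.000
Empirical formula: C4H6O
Empirical-formula mass = 70.09 g/mol; 421 ÷ 70.09 ≈ 6, so the molecular formula is C24H36O6.

C24H36O6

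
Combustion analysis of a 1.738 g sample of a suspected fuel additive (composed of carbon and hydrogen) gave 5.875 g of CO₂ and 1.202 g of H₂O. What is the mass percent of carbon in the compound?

92.26%

mol C = 5.875 g CO₂ ÷ 44.009 g/mol = 0.13350 mol
mol H = 2 × 1.202 g H₂O ÷ 18.015 g/mol = 0.13344 mol
mass % C = 1.6034 g ÷ 1.738 g × 100%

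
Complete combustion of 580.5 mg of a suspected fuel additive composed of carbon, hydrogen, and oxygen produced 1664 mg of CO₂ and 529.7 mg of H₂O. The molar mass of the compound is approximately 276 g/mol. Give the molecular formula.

C18H28O2

mol C = 1.664 g CO₂ ÷ 44.009 g/mol = 0.037810 mol
mol H = 2 × 0.5297 g H₂O ÷ 18.015 g/mol = 0.058807 mol
mass O = 0.5805 − (0.45414 + 0.059277) = 0.067082 g → mol O = 0.067082 ÷ 15.999 = 0.0041929 mol
Divide by the smallest (0.0041929 mol): C 9.018, H 14.025, O 1.000
Empirical formula: C9H14O
Empirical-formula mass = 138.21 g/mol; 276 ÷ 138.21 ≈ 2, so the molecular formula is C18H28O2.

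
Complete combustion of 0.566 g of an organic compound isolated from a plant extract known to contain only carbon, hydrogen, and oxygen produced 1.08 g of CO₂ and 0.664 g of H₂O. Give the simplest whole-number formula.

mol C = 1.08 g CO₂ ÷ 44.009 g/mol = 0.02454 mol
mol H = 2 × 0.664 g H₂O ÷ 18.015 g/mol = 0.07372 mol
mass O = 0.566 − (0.2948 + 0.07431) = 0.1969 g → mol O = 0.1969 ÷ 15.999 = 0.01231 mol
Divide by the smallest (0.01231 mol): C 1.994, H 5.989, O 1.000

C2H6O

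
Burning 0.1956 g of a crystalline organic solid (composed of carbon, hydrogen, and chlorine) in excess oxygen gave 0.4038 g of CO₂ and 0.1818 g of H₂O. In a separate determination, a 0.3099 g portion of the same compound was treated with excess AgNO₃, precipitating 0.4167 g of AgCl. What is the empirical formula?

C5H11Cl

mol C = 0.4038 g CO₂ ÷ 44.009 g/mol = 0.0091754 mol
mol H = 2 × 0.1818 g H₂O ÷ 18.015 g/mol = 0.020183 mol
From the AgCl data: mol Cl per gram of compound = (0.4167 ÷ 143.318) ÷ 0.3099 = 0.0093821 mol/g, so in the 0.1956 g combustion sample mol Cl = 0.0018351 mol
Divide by the smallest (0.0018351 mol): C 5.000, H 10.998, Cl 1.000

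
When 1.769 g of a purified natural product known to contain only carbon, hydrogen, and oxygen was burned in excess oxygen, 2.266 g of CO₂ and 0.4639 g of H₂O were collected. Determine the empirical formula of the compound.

mol C = 2.266 g CO₂ ÷ 44.009 g/mol = 0.051489 mol
mol H = 2 × 0.4639 g H₂O ÷ 18.015 g/mol = 0.051502 mol
mass O = 1.769 − (0.61844 + 0.051914) = 1.0986 g → mol O = 1.0986 ÷ 15.999 = 0.068670 mol
Divide by the smallest (0.051489 mol): C 1.000, H 1.000, O 1.334
Multiplying each by 3 gives whole numbers: C 3.00, H 3.00, O 4.00

C3H3O4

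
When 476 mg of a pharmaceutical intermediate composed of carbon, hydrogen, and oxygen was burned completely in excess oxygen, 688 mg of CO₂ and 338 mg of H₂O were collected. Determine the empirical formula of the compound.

mol C = 0.688 g CO₂ ÷ 44.009 g/mol = 0.01563 mol
mol H = 2 × 0.338 g H₂O ÷ 18.015 g/mol = 0.03752 mol
mass O = 0.476 − (0.1878 + 0.03782) = 0.2504 g → mol O = 0.2504 ÷ 15.999 = 0.01565 mol
Divide by the smallest (0.01563 mol): C 1.000, H 2.400, O 1.001
Multiplying each by 5 gives whole numbers: C 5.00, H 12.00, O 5.01

C5H12O5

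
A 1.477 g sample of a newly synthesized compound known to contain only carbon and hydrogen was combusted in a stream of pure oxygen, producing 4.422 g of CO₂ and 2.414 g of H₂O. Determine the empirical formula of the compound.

mol C = 4.422 g CO₂ ÷ 44.009 g/mol = 0.10048 mol
mol H = 2 × 2.414 g H₂O ÷ 18.015 g/mol = 0.26800 mol
Divide by the smallest (0.10048 mol): C 1.000, H 2.667
Multiplying each by 3 gives whole numbers: C 3.00, H 8.00

C3H8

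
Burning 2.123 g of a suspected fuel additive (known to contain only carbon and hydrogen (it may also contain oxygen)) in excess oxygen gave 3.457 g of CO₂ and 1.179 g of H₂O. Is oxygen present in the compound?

yes

mol C = 3.457 g CO₂ ÷ 44.009 g/mol = 0.078552 mol
mol H = 2 × 1.179 g H₂O ÷ 18.015 g/mol = 0.13089 mol
C and H account for only 1.0754 g of the 2.123 g sample; the remaining 1.0476 g must be oxygen.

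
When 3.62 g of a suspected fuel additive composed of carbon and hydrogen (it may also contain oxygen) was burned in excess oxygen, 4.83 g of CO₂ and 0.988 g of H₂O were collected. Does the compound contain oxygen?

mol C = 4.83 g CO₂ ÷ 44.009 g/mol = 0.1098 mol
mol H = 2 × 0.988 g H₂O ÷ 18.015 g/mol = 0.1097 mol
C and H account for only 1.429 g of the 3.62 g sample; the remaining 2.191 g must be oxygen.

yes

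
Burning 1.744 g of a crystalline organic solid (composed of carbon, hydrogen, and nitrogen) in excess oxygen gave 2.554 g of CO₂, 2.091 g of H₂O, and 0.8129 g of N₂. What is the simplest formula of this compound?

CH4N

mol C = 2.554 g CO₂ ÷ 44.009 g/mol = 0.058034 mol
mol H = 2 × 2.091 g H₂O ÷ 18.015 g/mol = 0.23214 mol
mol N = 2 × 0.8129 g N₂ ÷ 28.014 g/mol = 0.058035 mol
Divide by the smallest (0.058034 mol): C 1.000, H 4.000, N 1.000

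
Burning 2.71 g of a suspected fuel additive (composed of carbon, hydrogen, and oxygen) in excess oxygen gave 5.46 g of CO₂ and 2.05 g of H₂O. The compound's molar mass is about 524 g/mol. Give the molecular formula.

mol C = 5.46 g CO₂ ÷ 44.009 g/mol = 0.1241 mol
mol H = 2 × 2.05 g H₂O ÷ 18.015 g/mol = 0.2276 mol
mass O = 2.71 − (1.490 + 0.2294) = 0.9904 g → mol O = 0.9904 ÷ 15.999 = 0.06191 mol
Divide by the smallest (0.06191 mol): C 2.004, H 3.676, O 1.000
Multiplying each by 3 gives whole numbers: C 6.01, H 11.03, O 3.00
Empirical formula: C6H11O3
Empirical-formula mass = 131.15 g/mol; 524 ÷ 131.15 ≈ 4, so the molecular formula is C24H44O12.

C24H44O12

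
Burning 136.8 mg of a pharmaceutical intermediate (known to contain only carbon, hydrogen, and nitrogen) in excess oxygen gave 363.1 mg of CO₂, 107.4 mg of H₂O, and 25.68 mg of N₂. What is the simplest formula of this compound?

mol C = 0.3631 g CO₂ ÷ 44.009 g/mol = 0.0082506 mol
mol H = 2 × 0.1074 g H₂O ÷ 18.015 g/mol = 0.011923 mol
mol N = 2 × 0.02568 g N₂ ÷ 28.014 g/mol = 0.0018334 mol
Divide by the smallest (0.0018334 mol): C 4.500, H 6.504, N 1.000
Multiplying each by 2 gives whole numbers: C 9.00, H 13.01, N 2.00

C9H13N2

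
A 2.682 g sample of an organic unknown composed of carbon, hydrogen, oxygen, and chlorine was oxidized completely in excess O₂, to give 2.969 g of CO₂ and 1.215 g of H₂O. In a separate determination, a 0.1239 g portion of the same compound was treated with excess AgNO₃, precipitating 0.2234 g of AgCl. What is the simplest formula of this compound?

C2H4ClO

mol C = 2.969 g CO₂ ÷ 44.009 g/mol = 0.067463 mol
mol H = 2 × 1.215 g H₂O ÷ 18.015 g/mol = 0.13489 mol
From the AgCl data: mol Cl per gram of compound = (0.2234 ÷ 143.318) ÷ 0.1239 = 0.012581 mol/g, so in the 2.682 g combustion sample mol Cl = 0.033742 mol
mass O = 2.682 − (0.81030 + 0.13597 + 1.1962) = 0.53958 g → mol O = 0.53958 ÷ 15.999 = 0.033726 mol
Divide by the smallest (0.033726 mol): C 2.000, H 4.000, Cl 1.000, O 1.000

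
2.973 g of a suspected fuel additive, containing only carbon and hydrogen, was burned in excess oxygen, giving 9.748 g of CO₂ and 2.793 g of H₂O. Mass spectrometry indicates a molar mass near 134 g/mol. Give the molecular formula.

C10H14

mol C = 9.748 g CO₂ ÷ 44.009 g/mol = 0.22150 mol
mol H = 2 × 2.793 g H₂O ÷ 18.015 g/mol = 0.31007 mol
Divide by the smallest (0.22150 mol): C 1.000, H 1.400
Multiplying each by 5 gives whole numbers: C 5.00, H 7.00
Empirical formula: C5H7
Empirical-formula mass = 67.11 g/mol; 134 ÷ 67.11 ≈ 2, so the molecular formula is C10H14.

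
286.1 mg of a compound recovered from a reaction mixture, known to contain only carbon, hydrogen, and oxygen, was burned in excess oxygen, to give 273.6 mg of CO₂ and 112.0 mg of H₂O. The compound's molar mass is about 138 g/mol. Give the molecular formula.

mol C = 0.2736 g CO₂ ÷ 44.009 g/mol = 0.0062169 mol
mol H = 2 × 0.1120 g H₂O ÷ 18.015 g/mol = 0.012434 mol
mass O = 0.2861 − (0.074671 + 0.012534) = 0.19890 g → mol O = 0.19890 ÷ 15.999 = 0.012432 mol
Divide by the smallest (0.0062169 mol): C 1.000, H 2.000, O 2.000
Empirical formula: CH2O2
Empirical-formula mass = 46.02 g/mol; 138 ÷ 46.02 ≈ 3, so the molecular formula is C3H6O6.

C3H6O6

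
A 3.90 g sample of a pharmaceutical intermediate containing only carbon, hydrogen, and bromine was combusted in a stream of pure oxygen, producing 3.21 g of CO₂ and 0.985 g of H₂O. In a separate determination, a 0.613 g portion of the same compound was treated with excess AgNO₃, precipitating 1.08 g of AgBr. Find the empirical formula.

C2H3Br

mol C = 3.21 g CO₂ ÷ 44.009 g/mol = 0.07294 mol
mol H = 2 × 0.985 g H₂O ÷ 18.015 g/mol = 0.1094 mol
From the AgBr data: mol Br per gram of compound = (1.08 ÷ 187.772) ÷ 0.613 = 0.009383 mol/g, so in the 3.90 g combustion sample mol Br = 0.03659 mol
Divide by the smallest (0.03659 mol): C 1.993, H 2.988, Br 1.000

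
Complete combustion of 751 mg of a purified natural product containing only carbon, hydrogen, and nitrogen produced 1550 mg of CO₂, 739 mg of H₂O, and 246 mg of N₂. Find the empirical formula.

C6H14N3

mol C = 1.55 g CO₂ ÷ 44.009 g/mol = 0.03522 mol
mol H = 2 × 0.739 g H₂O ÷ 18.015 g/mol = 0.08204 mol
mol N = 2 × 0.246 g N₂ ÷ 28.014 g/mol = 0.01756 mol
Divide by the smallest (0.01756 mol): C 2.005, H 4.671, N 1.000
Multiplying each by 3 gives whole numbers: C 6.02, H 14.01, N 3.00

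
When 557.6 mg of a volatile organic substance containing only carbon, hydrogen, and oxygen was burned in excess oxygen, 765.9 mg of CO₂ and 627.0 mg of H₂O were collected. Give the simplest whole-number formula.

mol C = 0.7659 g CO₂ ÷ 44.009 g/mol = 0.017403 mol
mol H = 2 × 0.6270 g H₂O ÷ 18.015 g/mol = 0.069609 mol
mass O = 0.5576 − (0.20903 + 0.070166) = 0.27840 g → mol O = 0.27840 ÷ 15.999 = 0.017401 mol
Divide by the smallest (0.017401 mol): C 1.000, H 4.000, O 1.000

CH4O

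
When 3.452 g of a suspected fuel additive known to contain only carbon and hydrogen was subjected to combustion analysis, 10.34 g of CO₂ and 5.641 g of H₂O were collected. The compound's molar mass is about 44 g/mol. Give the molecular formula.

C3H8

mol C = 10.34 g CO₂ ÷ 44.009 g/mol = 0.23495 mol
mol H = 2 × 5.641 g H₂O ÷ 18.015 g/mol = 0.62626 mol
Divide by the smallest (0.23495 mol): C 1.000, H 2.665
Multiplying each by 3 gives whole numbers: C 3.00, H 8.00
Empirical formula: C3H8
Empirical-formula mass = 44.10 g/mol; 44 ÷ 44.10 ≈ 1, so the molecular formula is C3H8.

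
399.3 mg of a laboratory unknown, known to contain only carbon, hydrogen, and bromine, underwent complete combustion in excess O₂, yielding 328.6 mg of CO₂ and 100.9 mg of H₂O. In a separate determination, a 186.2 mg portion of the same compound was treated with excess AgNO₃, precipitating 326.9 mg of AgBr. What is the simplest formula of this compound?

mol C = 0.3286 g CO₂ ÷ 44.009 g/mol = 0.0074667 mol
mol H = 2 × 0.1009 g H₂O ÷ 18.015 g/mol = 0.011202 mol
From the AgBr data: mol Br per gram of compound = (0.3269 ÷ 187.772) ÷ 0.1862 = 0.0093498 mol/g, so in the 0.3993 g combustion sample mol Br = 0.0037334 mol
Divide by the smallest (0.0037334 mol): C 2.000, H 3.000, Br 1.000

C2H3Br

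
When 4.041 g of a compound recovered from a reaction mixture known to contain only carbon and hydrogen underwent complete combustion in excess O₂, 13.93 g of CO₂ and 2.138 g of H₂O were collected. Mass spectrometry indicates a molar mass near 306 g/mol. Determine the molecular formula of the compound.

C24H18

mol C = 13.93 g CO₂ ÷ 44.009 g/mol = 0.31653 mol
mol H = 2 × 2.138 g H₂O ÷ 18.015 g/mol = 0.23736 mol
Divide by the smallest (0.23736 mol): C 1.334, H 1.000
Multiplying each by 3 gives whole numbers: C 4.00, H 3.00
Empirical formula: C4H3
Empirical-formula mass = 51.07 g/mol; 306 ÷ 51.07 ≈ 6, so the molecular formula is C24H18.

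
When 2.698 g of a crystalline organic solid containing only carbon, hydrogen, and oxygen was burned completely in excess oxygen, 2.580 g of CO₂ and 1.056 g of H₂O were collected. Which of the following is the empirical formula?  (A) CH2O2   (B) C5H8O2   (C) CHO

(A) CH2O2

mol C = 2.580 g CO₂ ÷ 44.009 g/mol = 0.058624 mol
mol H = 2 × 1.056 g H₂O ÷ 18.015 g/mol = 0.11724 mol
mass O = 2.698 − (0.70414 + 0.11817) = 1.8757 g → mol O = 1.8757 ÷ 15.999 = 0.11724 mol
Divide by the smallest (0.058624 mol): C 1.000, H 2.000, O 2.000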